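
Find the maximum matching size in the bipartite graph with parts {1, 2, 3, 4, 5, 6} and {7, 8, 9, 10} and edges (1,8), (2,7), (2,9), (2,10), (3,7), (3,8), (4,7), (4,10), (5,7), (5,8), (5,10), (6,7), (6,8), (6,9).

Step 1: List the neighbors of each left vertex:
  1: 8
  2: 7, 9, 10
  3: 7, 8
  4: 7, 10
  5: 7, 8, 10
  6: 7, 8, 9

Step 2: Greedily match left vertices, then look for augmenting paths:
  Match 1 -- 8
  Match 2 -- 7
  Match 4 -- 10
  Match 6 -- 9
  No augmenting path remains.

Step 3: Verify this is maximum:
  Matching size 4 = min(|L|, |R|) = min(6, 4), which is an upper bound, so this matching is maximum.

Maximum matching: {(1,8), (2,7), (4,10), (6,9)}
Size: 4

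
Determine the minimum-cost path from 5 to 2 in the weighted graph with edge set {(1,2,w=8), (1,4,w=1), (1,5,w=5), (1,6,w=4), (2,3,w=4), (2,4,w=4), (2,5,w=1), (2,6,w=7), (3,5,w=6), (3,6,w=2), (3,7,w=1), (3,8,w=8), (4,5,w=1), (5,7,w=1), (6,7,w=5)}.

Step 1: Build adjacency list with weights:
  1: 2(w=8), 4(w=1), 5(w=5), 6(w=4)
  2: 1(w=8), 3(w=4), 4(w=4), 5(w=1), 6(w=7)
  3: 2(w=4), 5(w=6), 6(w=2), 7(w=1), 8(w=8)
  4: 1(w=1), 2(w=4), 5(w=1)
  5: 1(w=5), 2(w=1), 3(w=6), 4(w=1), 7(w=1)
  6: 1(w=4), 2(w=7), 3(w=2), 7(w=5)
  7: 3(w=1), 5(w=1), 6(w=5)
  8: 3(w=8)

Step 2: Apply Dijkstra's algorithm from vertex 5:
  Visit vertex 5 (distance=0)
    Update dist[1] = 5
    Update dist[2] = 1
    Update dist[3] = 6
    Update dist[4] = 1
    Update dist[7] = 1
  Visit vertex 2 (distance=1)
    Update dist[3] = 5
    Update dist[6] = 8

Step 3: Shortest path: 5 -> 2
Total weight: 1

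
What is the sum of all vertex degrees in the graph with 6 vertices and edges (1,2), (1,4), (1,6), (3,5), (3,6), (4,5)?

Step 1: Count edges incident to each vertex:
  deg(1) = 3 (neighbors: 2, 4, 6)
  deg(2) = 1 (neighbors: 1)
  deg(3) = 2 (neighbors: 5, 6)
  deg(4) = 2 (neighbors: 1, 5)
  deg(5) = 2 (neighbors: 3, 4)
  deg(6) = 2 (neighbors: 1, 3)

Step 2: Sum all degrees:
  3 + 1 + 2 + 2 + 2 + 2 = 12

Verification: sum of degrees = 2 * |E| = 2 * 6 = 12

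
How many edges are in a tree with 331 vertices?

A tree on n vertices always has exactly n - 1 edges.
For n = 331: edges = 331 - 1 = 330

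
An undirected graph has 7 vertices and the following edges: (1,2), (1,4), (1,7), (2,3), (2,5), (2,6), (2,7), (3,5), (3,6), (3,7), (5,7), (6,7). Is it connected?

Step 1: Build adjacency list from edges:
  1: 2, 4, 7
  2: 1, 3, 5, 6, 7
  3: 2, 5, 6, 7
  4: 1
  5: 2, 3, 7
  6: 2, 3, 7
  7: 1, 2, 3, 5, 6

Step 2: Run BFS/DFS from vertex 1:
  Visited: {1, 2, 4, 7, 3, 5, 6}
  Reached 7 of 7 vertices

Step 3: All 7 vertices reached from vertex 1, so the graph is connected.
Answer: Yes, the graph is connected.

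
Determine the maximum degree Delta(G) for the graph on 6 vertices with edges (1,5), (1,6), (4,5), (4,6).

Step 1: Count edges incident to each vertex:
  deg(1) = 2 (neighbors: 5, 6)
  deg(2) = 0 (neighbors: none)
  deg(3) = 0 (neighbors: none)
  deg(4) = 2 (neighbors: 5, 6)
  deg(5) = 2 (neighbors: 1, 4)
  deg(6) = 2 (neighbors: 1, 4)

Step 2: Find maximum:
  max(2, 0, 0, 2, 2, 2) = 2 (vertex 1)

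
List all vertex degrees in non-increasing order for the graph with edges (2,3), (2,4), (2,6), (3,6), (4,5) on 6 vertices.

Step 1: Count edges incident to each vertex:
  deg(1) = 0 (neighbors: none)
  deg(2) = 3 (neighbors: 3, 4, 6)
  deg(3) = 2 (neighbors: 2, 6)
  deg(4) = 2 (neighbors: 2, 5)
  deg(5) = 1 (neighbors: 4)
  deg(6) = 2 (neighbors: 2, 3)

Step 2: Sort degrees in non-increasing order:
  Degrees: [0, 3, 2, 2, 1, 2] -> sorted: [3, 2, 2, 2, 1, 0]

Degree sequence: [3, 2, 2, 2, 1, 0]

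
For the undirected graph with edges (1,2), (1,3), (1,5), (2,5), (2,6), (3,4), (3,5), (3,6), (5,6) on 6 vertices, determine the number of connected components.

Step 1: Build adjacency list from edges:
  1: 2, 3, 5
  2: 1, 5, 6
  3: 1, 4, 5, 6
  4: 3
  5: 1, 2, 3, 6
  6: 2, 3, 5

Step 2: Run BFS/DFS from vertex 1:
  Visited: {1, 2, 3, 5, 6, 4}
  Reached 6 of 6 vertices

Step 3: All 6 vertices reached from vertex 1, so the graph is connected.
Number of connected components: 1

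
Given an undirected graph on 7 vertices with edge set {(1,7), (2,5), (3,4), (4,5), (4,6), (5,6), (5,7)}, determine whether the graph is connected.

Step 1: Build adjacency list from edges:
  1: 7
  2: 5
  3: 4
  4: 3, 5, 6
  5: 2, 4, 6, 7
  6: 4, 5
  7: 1, 5

Step 2: Run BFS/DFS from vertex 1:
  Visited: {1, 7, 5, 2, 4, 6, 3}
  Reached 7 of 7 vertices

Step 3: All 7 vertices reached from vertex 1, so the graph is connected.
Answer: Yes, the graph is connected.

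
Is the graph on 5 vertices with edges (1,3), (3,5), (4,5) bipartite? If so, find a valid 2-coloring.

Step 1: Attempt 2-coloring using BFS:
  Start at vertex 1, assign color 0
  Color vertex 3 with color 1 (neighbor of 1)
  Color vertex 5 with color 0 (neighbor of 3)
  Color vertex 4 with color 1 (neighbor of 5)
  Start new component at vertex 2, assign color 0

Step 2: 2-coloring succeeded. No conflicts found.
  Set A (color 0): {1, 2, 5}
  Set B (color 1): {3, 4}

The graph is bipartite with partition {1, 2, 5}, {3, 4}.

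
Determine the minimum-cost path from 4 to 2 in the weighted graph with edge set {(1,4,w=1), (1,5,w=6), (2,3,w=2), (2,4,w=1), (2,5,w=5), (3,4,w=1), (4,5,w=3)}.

Step 1: Build adjacency list with weights:
  1: 4(w=1), 5(w=6)
  2: 3(w=2), 4(w=1), 5(w=5)
  3: 2(w=2), 4(w=1)
  4: 1(w=1), 2(w=1), 3(w=1), 5(w=3)
  5: 1(w=6), 2(w=5), 4(w=3)

Step 2: Apply Dijkstra's algorithm from vertex 4:
  Visit vertex 4 (distance=0)
    Update dist[1] = 1
    Update dist[2] = 1
    Update dist[3] = 1
    Update dist[5] = 3
  Visit vertex 1 (distance=1)
  Visit vertex 2 (distance=1)

Step 3: Shortest path: 4 -> 2
Total weight: 1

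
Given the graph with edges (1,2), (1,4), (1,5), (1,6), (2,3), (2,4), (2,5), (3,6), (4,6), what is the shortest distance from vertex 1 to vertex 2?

Step 1: Build adjacency list:
  1: 2, 4, 5, 6
  2: 1, 3, 4, 5
  3: 2, 6
  4: 1, 2, 6
  5: 1, 2
  6: 1, 3, 4

Step 2: BFS from vertex 1 to find shortest path to 2:
  vertex 2 reached at distance 1

Step 3: Shortest path: 1 -> 2
Path length: 1 edge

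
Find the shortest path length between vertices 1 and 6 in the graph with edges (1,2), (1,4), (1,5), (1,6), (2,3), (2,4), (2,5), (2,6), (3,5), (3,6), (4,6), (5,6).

Step 1: Build adjacency list:
  1: 2, 4, 5, 6
  2: 1, 3, 4, 5, 6
  3: 2, 5, 6
  4: 1, 2, 6
  5: 1, 2, 3, 6
  6: 1, 2, 3, 4, 5

Step 2: BFS from vertex 1 to find shortest path to 6:
  vertex 2 reached at distance 1
  vertex 4 reached at distance 1
  vertex 5 reached at distance 1
  vertex 6 reached at distance 1

Step 3: Shortest path: 1 -> 6
Path length: 1 edge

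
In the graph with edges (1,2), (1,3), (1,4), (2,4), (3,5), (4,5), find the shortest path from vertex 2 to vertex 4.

Step 1: Build adjacency list:
  1: 2, 3, 4
  2: 1, 4
  3: 1, 5
  4: 1, 2, 5
  5: 3, 4

Step 2: BFS from vertex 2 to find shortest path to 4:
  vertex 1 reached at distance 1
  vertex 4 reached at distance 1

Step 3: Shortest path: 2 -> 4
Path length: 1 edge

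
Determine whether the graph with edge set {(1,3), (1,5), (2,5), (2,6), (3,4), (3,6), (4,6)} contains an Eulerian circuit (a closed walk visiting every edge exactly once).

Step 1: Find the degree of each vertex:
  deg(1) = 2
  deg(2) = 2
  deg(3) = 3
  deg(4) = 2
  deg(5) = 2
  deg(6) = 3

Step 2: Count vertices with odd degree:
  Odd-degree vertices: 3, 6 (2 total)

Step 3: Apply Euler's theorem:
  - Eulerian circuit exists iff graph is connected and all vertices have even degree
  - Eulerian path exists iff graph is connected and has 0 or 2 odd-degree vertices

Graph is connected with exactly 2 odd-degree vertices (3, 6).
Eulerian path exists (starting and ending at the odd-degree vertices), but no Eulerian circuit.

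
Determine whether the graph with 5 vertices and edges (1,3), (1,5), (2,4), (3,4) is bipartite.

Step 1: Attempt 2-coloring using BFS:
  Start at vertex 1, assign color 0
  Color vertex 3 with color 1 (neighbor of 1)
  Color vertex 5 with color 1 (neighbor of 1)
  Color vertex 4 with color 0 (neighbor of 3)
  Color vertex 2 with color 1 (neighbor of 4)

Step 2: 2-coloring succeeded. No conflicts found.
  Set A (color 0): {1, 4}
  Set B (color 1): {2, 3, 5}

The graph is bipartite with partition {1, 4}, {2, 3, 5}.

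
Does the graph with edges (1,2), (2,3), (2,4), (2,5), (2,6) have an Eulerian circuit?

Step 1: Find the degree of each vertex:
  deg(1) = 1
  deg(2) = 5
  deg(3) = 1
  deg(4) = 1
  deg(5) = 1
  deg(6) = 1

Step 2: Count vertices with odd degree:
  Odd-degree vertices: 1, 2, 3, 4, 5, 6 (6 total)

Step 3: Apply Euler's theorem:
  - Eulerian circuit exists iff graph is connected and all vertices have even degree
  - Eulerian path exists iff graph is connected and has 0 or 2 odd-degree vertices

Graph has 6 odd-degree vertices (need 0 or 2).
Neither Eulerian path nor Eulerian circuit exists.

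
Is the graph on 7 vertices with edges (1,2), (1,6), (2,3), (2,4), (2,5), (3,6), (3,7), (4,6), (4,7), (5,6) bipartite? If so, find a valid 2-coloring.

Step 1: Attempt 2-coloring using BFS:
  Start at vertex 1, assign color 0
  Color vertex 2 with color 1 (neighbor of 1)
  Color vertex 6 with color 1 (neighbor of 1)
  Color vertex 3 with color 0 (neighbor of 2)
  Color vertex 4 with color 0 (neighbor of 2)
  Color vertex 5 with color 0 (neighbor of 2)
  Color vertex 7 with color 1 (neighbor of 3)

Step 2: 2-coloring succeeded. No conflicts found.
  Set A (color 0): {1, 3, 4, 5}
  Set B (color 1): {2, 6, 7}

The graph is bipartite with partition {1, 3, 4, 5}, {2, 6, 7}.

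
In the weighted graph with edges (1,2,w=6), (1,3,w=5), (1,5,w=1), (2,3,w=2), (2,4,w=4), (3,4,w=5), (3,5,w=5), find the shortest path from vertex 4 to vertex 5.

Step 1: Build adjacency list with weights:
  1: 2(w=6), 3(w=5), 5(w=1)
  2: 1(w=6), 3(w=2), 4(w=4)
  3: 1(w=5), 2(w=2), 4(w=5), 5(w=5)
  4: 2(w=4), 3(w=5)
  5: 1(w=1), 3(w=5)

Step 2: Apply Dijkstra's algorithm from vertex 4:
  Visit vertex 4 (distance=0)
    Update dist[2] = 4
    Update dist[3] = 5
  Visit vertex 2 (distance=4)
    Update dist[1] = 10
  Visit vertex 3 (distance=5)
    Update dist[5] = 10
  Visit vertex 1 (distance=10)
  Visit vertex 5 (distance=10)

Step 3: Shortest path: 4 -> 3 -> 5
Total weight: 5 + 5 = 10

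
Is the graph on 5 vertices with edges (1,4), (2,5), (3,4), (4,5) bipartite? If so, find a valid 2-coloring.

Step 1: Attempt 2-coloring using BFS:
  Start at vertex 1, assign color 0
  Color vertex 4 with color 1 (neighbor of 1)
  Color vertex 3 with color 0 (neighbor of 4)
  Color vertex 5 with color 0 (neighbor of 4)
  Color vertex 2 with color 1 (neighbor of 5)

Step 2: 2-coloring succeeded. No conflicts found.
  Set A (color 0): {1, 3, 5}
  Set B (color 1): {2, 4}

The graph is bipartite with partition {1, 3, 5}, {2, 4}.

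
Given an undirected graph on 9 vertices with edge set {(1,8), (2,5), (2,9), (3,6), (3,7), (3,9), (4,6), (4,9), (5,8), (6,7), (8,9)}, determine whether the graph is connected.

Step 1: Build adjacency list from edges:
  1: 8
  2: 5, 9
  3: 6, 7, 9
  4: 6, 9
  5: 2, 8
  6: 3, 4, 7
  7: 3, 6
  8: 1, 5, 9
  9: 2, 3, 4, 8

Step 2: Run BFS/DFS from vertex 1:
  Visited: {1, 8, 5, 9, 2, 3, 4, 6, 7}
  Reached 9 of 9 vertices

Step 3: All 9 vertices reached from vertex 1, so the graph is connected.
Answer: Yes, the graph is connected.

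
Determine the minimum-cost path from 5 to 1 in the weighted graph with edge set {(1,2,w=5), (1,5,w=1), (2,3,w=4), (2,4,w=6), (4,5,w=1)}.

Step 1: Build adjacency list with weights:
  1: 2(w=5), 5(w=1)
  2: 1(w=5), 3(w=4), 4(w=6)
  3: 2(w=4)
  4: 2(w=6), 5(w=1)
  5: 1(w=1), 4(w=1)

Step 2: Apply Dijkstra's algorithm from vertex 5:
  Visit vertex 5 (distance=0)
    Update dist[1] = 1
    Update dist[4] = 1
  Visit vertex 1 (distance=1)
    Update dist[2] = 6

Step 3: Shortest path: 5 -> 1
Total weight: 1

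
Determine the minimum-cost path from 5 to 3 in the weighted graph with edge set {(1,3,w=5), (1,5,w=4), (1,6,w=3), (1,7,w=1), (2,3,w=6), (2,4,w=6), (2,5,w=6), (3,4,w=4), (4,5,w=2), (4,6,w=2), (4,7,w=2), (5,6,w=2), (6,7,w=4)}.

Step 1: Build adjacency list with weights:
  1: 3(w=5), 5(w=4), 6(w=3), 7(w=1)
  2: 3(w=6), 4(w=6), 5(w=6)
  3: 1(w=5), 2(w=6), 4(w=4)
  4: 2(w=6), 3(w=4), 5(w=2), 6(w=2), 7(w=2)
  5: 1(w=4), 2(w=6), 4(w=2), 6(w=2)
  6: 1(w=3), 4(w=2), 5(w=2), 7(w=4)
  7: 1(w=1), 4(w=2), 6(w=4)

Step 2: Apply Dijkstra's algorithm from vertex 5:
  Visit vertex 5 (distance=0)
    Update dist[1] = 4
    Update dist[2] = 6
    Update dist[4] = 2
    Update dist[6] = 2
  Visit vertex 4 (distance=2)
    Update dist[3] = 6
    Update dist[7] = 4
  Visit vertex 6 (distance=2)
  Visit vertex 1 (distance=4)
  Visit vertex 7 (distance=4)
  Visit vertex 2 (distance=6)
  Visit vertex 3 (distance=6)

Step 3: Shortest path: 5 -> 4 -> 3
Total weight: 2 + 4 = 6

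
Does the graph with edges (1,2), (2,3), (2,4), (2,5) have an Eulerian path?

Step 1: Find the degree of each vertex:
  deg(1) = 1
  deg(2) = 4
  deg(3) = 1
  deg(4) = 1
  deg(5) = 1

Step 2: Count vertices with odd degree:
  Odd-degree vertices: 1, 3, 4, 5 (4 total)

Step 3: Apply Euler's theorem:
  - Eulerian circuit exists iff graph is connected and all vertices have even degree
  - Eulerian path exists iff graph is connected and has 0 or 2 odd-degree vertices

Graph has 4 odd-degree vertices (need 0 or 2).
Neither Eulerian path nor Eulerian circuit exists.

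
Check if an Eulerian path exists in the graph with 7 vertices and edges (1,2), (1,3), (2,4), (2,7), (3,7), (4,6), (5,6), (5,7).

Step 1: Find the degree of each vertex:
  deg(1) = 2
  deg(2) = 3
  deg(3) = 2
  deg(4) = 2
  deg(5) = 2
  deg(6) = 2
  deg(7) = 3

Step 2: Count vertices with odd degree:
  Odd-degree vertices: 2, 7 (2 total)

Step 3: Apply Euler's theorem:
  - Eulerian circuit exists iff graph is connected and all vertices have even degree
  - Eulerian path exists iff graph is connected and has 0 or 2 odd-degree vertices

Graph is connected with exactly 2 odd-degree vertices (2, 7).
Eulerian path exists (starting and ending at the odd-degree vertices), but no Eulerian circuit.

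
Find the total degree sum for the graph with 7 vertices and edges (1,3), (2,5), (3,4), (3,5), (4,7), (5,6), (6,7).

Step 1: Count edges incident to each vertex:
  deg(1) = 1 (neighbors: 3)
  deg(2) = 1 (neighbors: 5)
  deg(3) = 3 (neighbors: 1, 4, 5)
  deg(4) = 2 (neighbors: 3, 7)
  deg(5) = 3 (neighbors: 2, 3, 6)
  deg(6) = 2 (neighbors: 5, 7)
  deg(7) = 2 (neighbors: 4, 6)

Step 2: Sum all degrees:
  1 + 1 + 3 + 2 + 3 + 2 + 2 = 14

Verification: sum of degrees = 2 * |E| = 2 * 7 = 14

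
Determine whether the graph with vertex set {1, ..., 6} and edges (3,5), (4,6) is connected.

Step 1: Build adjacency list from edges:
  1: (none)
  2: (none)
  3: 5
  4: 6
  5: 3
  6: 4

Step 2: Run BFS/DFS from vertex 1:
  Visited: {1}
  Reached 1 of 6 vertices

Step 3: Only 1 of 6 vertices reached. Graph is disconnected.
Connected components: {1}, {2}, {3, 5}, {4, 6}
Answer: No, the graph is not connected (4 components).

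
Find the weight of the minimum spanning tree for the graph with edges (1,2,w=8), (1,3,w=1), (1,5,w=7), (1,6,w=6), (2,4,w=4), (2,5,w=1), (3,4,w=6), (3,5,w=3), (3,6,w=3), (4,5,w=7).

Apply Kruskal's algorithm (sort edges by weight, add if no cycle):

Sorted edges by weight:
  (1,3) w=1
  (2,5) w=1
  (3,5) w=3
  (3,6) w=3
  (2,4) w=4
  (1,6) w=6
  (3,4) w=6
  (1,5) w=7
  (4,5) w=7
  (1,2) w=8

Add edge (1,3) w=1 -- no cycle. Running total: 1
Add edge (2,5) w=1 -- no cycle. Running total: 2
Add edge (3,5) w=3 -- no cycle. Running total: 5
Add edge (3,6) w=3 -- no cycle. Running total: 8
Add edge (2,4) w=4 -- no cycle. Running total: 12

MST edges: (1,3,w=1), (2,5,w=1), (3,5,w=3), (3,6,w=3), (2,4,w=4)
Total MST weight: 1 + 1 + 3 + 3 + 4 = 12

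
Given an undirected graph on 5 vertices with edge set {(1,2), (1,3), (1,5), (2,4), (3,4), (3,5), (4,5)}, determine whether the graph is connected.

Step 1: Build adjacency list from edges:
  1: 2, 3, 5
  2: 1, 4
  3: 1, 4, 5
  4: 2, 3, 5
  5: 1, 3, 4

Step 2: Run BFS/DFS from vertex 1:
  Visited: {1, 2, 3, 5, 4}
  Reached 5 of 5 vertices

Step 3: All 5 vertices reached from vertex 1, so the graph is connected.
Answer: Yes, the graph is connected.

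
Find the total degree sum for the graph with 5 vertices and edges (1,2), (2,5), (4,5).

Step 1: Count edges incident to each vertex:
  deg(1) = 1 (neighbors: 2)
  deg(2) = 2 (neighbors: 1, 5)
  deg(3) = 0 (neighbors: none)
  deg(4) = 1 (neighbors: 5)
  deg(5) = 2 (neighbors: 2, 4)

Step 2: Sum all degrees:
  1 + 2 + 0 + 1 + 2 = 6

Verification: sum of degrees = 2 * |E| = 2 * 3 = 6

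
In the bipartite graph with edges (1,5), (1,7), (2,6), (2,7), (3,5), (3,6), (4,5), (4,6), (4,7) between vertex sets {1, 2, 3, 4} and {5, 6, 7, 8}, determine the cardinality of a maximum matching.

Step 1: List the neighbors of each left vertex:
  1: 5, 7
  2: 6, 7
  3: 5, 6
  4: 5, 6, 7

Step 2: Greedily match left vertices, then look for augmenting paths:
  Match 1 -- 5
  Match 2 -- 6
  Match 4 -- 7
  No augmenting path remains.

Step 3: Verify this is maximum:
  Matching has size 3. The vertex set {5, 6, 7} covers every edge and has size 3; any matching has at most one edge per cover vertex, so 3 is maximum (König's theorem).

Maximum matching: {(1,5), (2,6), (4,7)}
Size: 3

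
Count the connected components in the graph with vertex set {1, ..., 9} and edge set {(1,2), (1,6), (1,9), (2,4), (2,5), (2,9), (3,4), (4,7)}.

Step 1: Build adjacency list from edges:
  1: 2, 6, 9
  2: 1, 4, 5, 9
  3: 4
  4: 2, 3, 7
  5: 2
  6: 1
  7: 4
  8: (none)
  9: 1, 2

Step 2: Run BFS/DFS from vertex 1:
  Visited: {1, 2, 6, 9, 4, 5, 3, 7}
  Reached 8 of 9 vertices

Step 3: Only 8 of 9 vertices reached. Graph is disconnected.
Connected components: {1, 2, 3, 4, 5, 6, 7, 9}, {8}
Number of connected components: 2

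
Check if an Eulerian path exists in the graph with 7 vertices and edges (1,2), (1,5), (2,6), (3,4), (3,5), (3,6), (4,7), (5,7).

Step 1: Find the degree of each vertex:
  deg(1) = 2
  deg(2) = 2
  deg(3) = 3
  deg(4) = 2
  deg(5) = 3
  deg(6) = 2
  deg(7) = 2

Step 2: Count vertices with odd degree:
  Odd-degree vertices: 3, 5 (2 total)

Step 3: Apply Euler's theorem:
  - Eulerian circuit exists iff graph is connected and all vertices have even degree
  - Eulerian path exists iff graph is connected and has 0 or 2 odd-degree vertices

Graph is connected with exactly 2 odd-degree vertices (3, 5).
Eulerian path exists (starting and ending at the odd-degree vertices), but no Eulerian circuit.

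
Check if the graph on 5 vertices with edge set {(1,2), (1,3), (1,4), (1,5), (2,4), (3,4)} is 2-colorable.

Step 1: Attempt 2-coloring using BFS:
  Start at vertex 1, assign color 0
  Color vertex 2 with color 1 (neighbor of 1)
  Color vertex 3 with color 1 (neighbor of 1)
  Color vertex 4 with color 1 (neighbor of 1)
  Color vertex 5 with color 1 (neighbor of 1)

Step 2: Conflict found! Vertices 2 and 4 are adjacent but have the same color.
This means the graph contains an odd cycle.

The graph is NOT bipartite.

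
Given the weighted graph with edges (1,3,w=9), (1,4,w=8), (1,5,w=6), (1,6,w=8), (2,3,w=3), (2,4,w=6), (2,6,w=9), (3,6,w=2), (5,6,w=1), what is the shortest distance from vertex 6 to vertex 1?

Step 1: Build adjacency list with weights:
  1: 3(w=9), 4(w=8), 5(w=6), 6(w=8)
  2: 3(w=3), 4(w=6), 6(w=9)
  3: 1(w=9), 2(w=3), 6(w=2)
  4: 1(w=8), 2(w=6)
  5: 1(w=6), 6(w=1)
  6: 1(w=8), 2(w=9), 3(w=2), 5(w=1)

Step 2: Apply Dijkstra's algorithm from vertex 6:
  Visit vertex 6 (distance=0)
    Update dist[1] = 8
    Update dist[2] = 9
    Update dist[3] = 2
    Update dist[5] = 1
  Visit vertex 5 (distance=1)
    Update dist[1] = 7
  Visit vertex 3 (distance=2)
    Update dist[2] = 5
  Visit vertex 2 (distance=5)
    Update dist[4] = 11
  Visit vertex 1 (distance=7)

Step 3: Shortest path: 6 -> 5 -> 1
Total weight: 1 + 6 = 7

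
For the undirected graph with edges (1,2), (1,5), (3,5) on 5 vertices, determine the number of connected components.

Step 1: Build adjacency list from edges:
  1: 2, 5
  2: 1
  3: 5
  4: (none)
  5: 1, 3

Step 2: Run BFS/DFS from vertex 1:
  Visited: {1, 2, 5, 3}
  Reached 4 of 5 vertices

Step 3: Only 4 of 5 vertices reached. Graph is disconnected.
Connected components: {1, 2, 3, 5}, {4}
Number of connected components: 2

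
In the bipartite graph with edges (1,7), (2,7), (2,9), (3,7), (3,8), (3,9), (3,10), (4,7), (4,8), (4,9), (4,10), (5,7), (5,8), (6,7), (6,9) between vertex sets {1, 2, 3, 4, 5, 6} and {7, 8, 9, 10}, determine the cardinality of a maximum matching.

Step 1: List the neighbors of each left vertex:
  1: 7
  2: 7, 9
  3: 7, 8, 9, 10
  4: 7, 8, 9, 10
  5: 7, 8
  6: 7, 9

Step 2: Greedily match left vertices, then look for augmenting paths:
  Match 1 -- 7
  Match 2 -- 9
  Match 3 -- 8
  Match 4 -- 10
  No augmenting path remains.

Step 3: Verify this is maximum:
  Matching size 4 = min(|L|, |R|) = min(6, 4), which is an upper bound, so this matching is maximum.

Maximum matching: {(1,7), (2,9), (3,8), (4,10)}
Size: 4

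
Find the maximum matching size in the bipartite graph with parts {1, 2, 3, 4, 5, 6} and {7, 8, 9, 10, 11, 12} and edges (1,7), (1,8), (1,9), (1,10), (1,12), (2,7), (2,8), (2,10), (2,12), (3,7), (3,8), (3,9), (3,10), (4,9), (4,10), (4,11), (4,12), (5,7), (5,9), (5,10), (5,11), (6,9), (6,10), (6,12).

Step 1: List the neighbors of each left vertex:
  1: 7, 8, 9, 10, 12
  2: 7, 8, 10, 12
  3: 7, 8, 9, 10
  4: 9, 10, 11, 12
  5: 7, 9, 10, 11
  6: 9, 10, 12

Step 2: Greedily match left vertices, then look for augmenting paths:
  Match 1 -- 7
  Match 2 -- 8
  Match 3 -- 9
  Match 4 -- 10
  Match 5 -- 11
  Match 6 -- 12
  No augmenting path remains.

Step 3: Verify this is maximum:
  Matching size 6 = min(|L|, |R|) = min(6, 6), which is an upper bound, so this matching is maximum.

Maximum matching: {(1,7), (2,8), (3,9), (4,10), (5,11), (6,12)}
Size: 6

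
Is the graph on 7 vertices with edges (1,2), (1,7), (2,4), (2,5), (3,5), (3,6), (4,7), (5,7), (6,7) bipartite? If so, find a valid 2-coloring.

Step 1: Attempt 2-coloring using BFS:
  Start at vertex 1, assign color 0
  Color vertex 2 with color 1 (neighbor of 1)
  Color vertex 7 with color 1 (neighbor of 1)
  Color vertex 4 with color 0 (neighbor of 2)
  Color vertex 5 with color 0 (neighbor of 2)
  Color vertex 6 with color 0 (neighbor of 7)
  Color vertex 3 with color 1 (neighbor of 5)

Step 2: 2-coloring succeeded. No conflicts found.
  Set A (color 0): {1, 4, 5, 6}
  Set B (color 1): {2, 3, 7}

The graph is bipartite with partition {1, 4, 5, 6}, {2, 3, 7}.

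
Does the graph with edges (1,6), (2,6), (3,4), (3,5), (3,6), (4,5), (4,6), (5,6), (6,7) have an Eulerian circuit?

Step 1: Find the degree of each vertex:
  deg(1) = 1
  deg(2) = 1
  deg(3) = 3
  deg(4) = 3
  deg(5) = 3
  deg(6) = 6
  deg(7) = 1

Step 2: Count vertices with odd degree:
  Odd-degree vertices: 1, 2, 3, 4, 5, 7 (6 total)

Step 3: Apply Euler's theorem:
  - Eulerian circuit exists iff graph is connected and all vertices have even degree
  - Eulerian path exists iff graph is connected and has 0 or 2 odd-degree vertices

Graph has 6 odd-degree vertices (need 0 or 2).
Neither Eulerian path nor Eulerian circuit exists.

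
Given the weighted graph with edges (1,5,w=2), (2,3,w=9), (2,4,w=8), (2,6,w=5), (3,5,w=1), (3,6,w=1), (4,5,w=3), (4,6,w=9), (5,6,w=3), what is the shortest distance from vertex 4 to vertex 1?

Step 1: Build adjacency list with weights:
  1: 5(w=2)
  2: 3(w=9), 4(w=8), 6(w=5)
  3: 2(w=9), 5(w=1), 6(w=1)
  4: 2(w=8), 5(w=3), 6(w=9)
  5: 1(w=2), 3(w=1), 4(w=3), 6(w=3)
  6: 2(w=5), 3(w=1), 4(w=9), 5(w=3)

Step 2: Apply Dijkstra's algorithm from vertex 4:
  Visit vertex 4 (distance=0)
    Update dist[2] = 8
    Update dist[5] = 3
    Update dist[6] = 9
  Visit vertex 5 (distance=3)
    Update dist[1] = 5
    Update dist[3] = 4
    Update dist[6] = 6
  Visit vertex 3 (distance=4)
    Update dist[6] = 5
  Visit vertex 1 (distance=5)

Step 3: Shortest path: 4 -> 5 -> 1
Total weight: 3 + 2 = 5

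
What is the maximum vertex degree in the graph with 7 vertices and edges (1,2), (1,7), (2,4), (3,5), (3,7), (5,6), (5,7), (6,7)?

Step 1: Count edges incident to each vertex:
  deg(1) = 2 (neighbors: 2, 7)
  deg(2) = 2 (neighbors: 1, 4)
  deg(3) = 2 (neighbors: 5, 7)
  deg(4) = 1 (neighbors: 2)
  deg(5) = 3 (neighbors: 3, 6, 7)
  deg(6) = 2 (neighbors: 5, 7)
  deg(7) = 4 (neighbors: 1, 3, 5, 6)

Step 2: Find maximum:
  max(2, 2, 2, 1, 3, 2, 4) = 4 (vertex 7)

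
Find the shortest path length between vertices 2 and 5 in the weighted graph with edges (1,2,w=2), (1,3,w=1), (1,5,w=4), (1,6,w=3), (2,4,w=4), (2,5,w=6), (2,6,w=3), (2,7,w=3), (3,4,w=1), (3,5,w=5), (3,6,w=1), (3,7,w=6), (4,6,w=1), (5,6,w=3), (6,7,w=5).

Step 1: Build adjacency list with weights:
  1: 2(w=2), 3(w=1), 5(w=4), 6(w=3)
  2: 1(w=2), 4(w=4), 5(w=6), 6(w=3), 7(w=3)
  3: 1(w=1), 4(w=1), 5(w=5), 6(w=1), 7(w=6)
  4: 2(w=4), 3(w=1), 6(w=1)
  5: 1(w=4), 2(w=6), 3(w=5), 6(w=3)
  6: 1(w=3), 2(w=3), 3(w=1), 4(w=1), 5(w=3), 7(w=5)
  7: 2(w=3), 3(w=6), 6(w=5)

Step 2: Apply Dijkstra's algorithm from vertex 2:
  Visit vertex 2 (distance=0)
    Update dist[1] = 2
    Update dist[4] = 4
    Update dist[5] = 6
    Update dist[6] = 3
    Update dist[7] = 3
  Visit vertex 1 (distance=2)
    Update dist[3] = 3
  Visit vertex 3 (distance=3)
  Visit vertex 6 (distance=3)
  Visit vertex 7 (distance=3)
  Visit vertex 4 (distance=4)
  Visit vertex 5 (distance=6)

Step 3: Shortest path: 2 -> 5
Total weight: 6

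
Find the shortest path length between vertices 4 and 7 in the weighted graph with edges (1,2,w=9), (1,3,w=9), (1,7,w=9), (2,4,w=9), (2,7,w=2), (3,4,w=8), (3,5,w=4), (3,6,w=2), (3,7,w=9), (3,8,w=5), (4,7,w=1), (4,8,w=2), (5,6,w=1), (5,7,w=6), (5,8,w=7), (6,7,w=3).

Step 1: Build adjacency list with weights:
  1: 2(w=9), 3(w=9), 7(w=9)
  2: 1(w=9), 4(w=9), 7(w=2)
  3: 1(w=9), 4(w=8), 5(w=4), 6(w=2), 7(w=9), 8(w=5)
  4: 2(w=9), 3(w=8), 7(w=1), 8(w=2)
  5: 3(w=4), 6(w=1), 7(w=6), 8(w=7)
  6: 3(w=2), 5(w=1), 7(w=3)
  7: 1(w=9), 2(w=2), 3(w=9), 4(w=1), 5(w=6), 6(w=3)
  8: 3(w=5), 4(w=2), 5(w=7)

Step 2: Apply Dijkstra's algorithm from vertex 4:
  Visit vertex 4 (distance=0)
    Update dist[2] = 9
    Update dist[3] = 8
    Update dist[7] = 1
    Update dist[8] = 2
  Visit vertex 7 (distance=1)
    Update dist[1] = 10
    Update dist[2] = 3
    Update dist[5] = 7
    Update dist[6] = 4

Step 3: Shortest path: 4 -> 7
Total weight: 1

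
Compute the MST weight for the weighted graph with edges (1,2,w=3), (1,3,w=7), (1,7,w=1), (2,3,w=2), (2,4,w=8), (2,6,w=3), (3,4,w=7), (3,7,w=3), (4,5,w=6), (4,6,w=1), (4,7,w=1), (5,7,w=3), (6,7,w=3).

Apply Kruskal's algorithm (sort edges by weight, add if no cycle):

Sorted edges by weight:
  (1,7) w=1
  (4,7) w=1
  (4,6) w=1
  (2,3) w=2
  (1,2) w=3
  (2,6) w=3
  (3,7) w=3
  (5,7) w=3
  (6,7) w=3
  (4,5) w=6
  (1,3) w=7
  (3,4) w=7
  (2,4) w=8

Add edge (1,7) w=1 -- no cycle. Running total: 1
Add edge (4,7) w=1 -- no cycle. Running total: 2
Add edge (4,6) w=1 -- no cycle. Running total: 3
Add edge (2,3) w=2 -- no cycle. Running total: 5
Add edge (1,2) w=3 -- no cycle. Running total: 8
Skip edge (2,6) w=3 -- would create cycle
Skip edge (3,7) w=3 -- would create cycle
Add edge (5,7) w=3 -- no cycle. Running total: 11

MST edges: (1,7,w=1), (4,7,w=1), (4,6,w=1), (2,3,w=2), (1,2,w=3), (5,7,w=3)
Total MST weight: 1 + 1 + 1 + 2 + 3 + 3 = 11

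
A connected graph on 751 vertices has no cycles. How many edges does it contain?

A tree on n vertices always has exactly n - 1 edges.
For n = 751: edges = 751 - 1 = 750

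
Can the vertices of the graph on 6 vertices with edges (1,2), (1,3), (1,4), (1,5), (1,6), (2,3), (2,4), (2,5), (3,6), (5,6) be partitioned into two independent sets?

Step 1: Attempt 2-coloring using BFS:
  Start at vertex 1, assign color 0
  Color vertex 2 with color 1 (neighbor of 1)
  Color vertex 3 with color 1 (neighbor of 1)
  Color vertex 4 with color 1 (neighbor of 1)
  Color vertex 5 with color 1 (neighbor of 1)
  Color vertex 6 with color 1 (neighbor of 1)

Step 2: Conflict found! Vertices 2 and 3 are adjacent but have the same color.
This means the graph contains an odd cycle.

The graph is NOT bipartite.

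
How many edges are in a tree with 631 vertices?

A tree on n vertices always has exactly n - 1 edges.
For n = 631: edges = 631 - 1 = 630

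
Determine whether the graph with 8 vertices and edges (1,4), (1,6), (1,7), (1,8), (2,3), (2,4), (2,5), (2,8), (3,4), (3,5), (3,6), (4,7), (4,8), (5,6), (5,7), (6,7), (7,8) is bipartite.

Step 1: Attempt 2-coloring using BFS:
  Start at vertex 1, assign color 0
  Color vertex 4 with color 1 (neighbor of 1)
  Color vertex 6 with color 1 (neighbor of 1)
  Color vertex 7 with color 1 (neighbor of 1)
  Color vertex 8 with color 1 (neighbor of 1)
  Color vertex 2 with color 0 (neighbor of 4)
  Color vertex 3 with color 0 (neighbor of 4)

Step 2: Conflict found! Vertices 4 and 7 are adjacent but have the same color.
This means the graph contains an odd cycle.

The graph is NOT bipartite.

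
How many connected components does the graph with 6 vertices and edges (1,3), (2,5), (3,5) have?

Step 1: Build adjacency list from edges:
  1: 3
  2: 5
  3: 1, 5
  4: (none)
  5: 2, 3
  6: (none)

Step 2: Run BFS/DFS from vertex 1:
  Visited: {1, 3, 5, 2}
  Reached 4 of 6 vertices

Step 3: Only 4 of 6 vertices reached. Graph is disconnected.
Connected components: {1, 2, 3, 5}, {4}, {6}
Number of connected components: 3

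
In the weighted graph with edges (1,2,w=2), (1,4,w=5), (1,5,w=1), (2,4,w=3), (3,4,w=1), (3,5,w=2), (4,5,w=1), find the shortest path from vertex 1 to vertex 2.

Step 1: Build adjacency list with weights:
  1: 2(w=2), 4(w=5), 5(w=1)
  2: 1(w=2), 4(w=3)
  3: 4(w=1), 5(w=2)
  4: 1(w=5), 2(w=3), 3(w=1), 5(w=1)
  5: 1(w=1), 3(w=2), 4(w=1)

Step 2: Apply Dijkstra's algorithm from vertex 1:
  Visit vertex 1 (distance=0)
    Update dist[2] = 2
    Update dist[4] = 5
    Update dist[5] = 1
  Visit vertex 5 (distance=1)
    Update dist[3] = 3
    Update dist[4] = 2
  Visit vertex 2 (distance=2)

Step 3: Shortest path: 1 -> 2
Total weight: 2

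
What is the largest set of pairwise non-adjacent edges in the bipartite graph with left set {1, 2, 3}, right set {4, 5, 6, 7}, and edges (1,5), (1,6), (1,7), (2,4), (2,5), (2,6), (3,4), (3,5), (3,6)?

Step 1: List the neighbors of each left vertex:
  1: 5, 6, 7
  2: 4, 5, 6
  3: 4, 5, 6

Step 2: Greedily match left vertices, then look for augmenting paths:
  Match 1 -- 5
  Match 2 -- 4
  Match 3 -- 6
  No augmenting path remains.

Step 3: Verify this is maximum:
  Matching size 3 = min(|L|, |R|) = min(3, 4), which is an upper bound, so this matching is maximum.

Maximum matching: {(1,5), (2,4), (3,6)}
Size: 3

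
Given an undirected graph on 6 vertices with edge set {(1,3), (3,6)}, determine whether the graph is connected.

Step 1: Build adjacency list from edges:
  1: 3
  2: (none)
  3: 1, 6
  4: (none)
  5: (none)
  6: 3

Step 2: Run BFS/DFS from vertex 1:
  Visited: {1, 3, 6}
  Reached 3 of 6 vertices

Step 3: Only 3 of 6 vertices reached. Graph is disconnected.
Connected components: {1, 3, 6}, {2}, {4}, {5}
Answer: No, the graph is not connected (4 components).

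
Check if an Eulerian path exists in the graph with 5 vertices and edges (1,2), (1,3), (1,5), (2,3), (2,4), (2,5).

Step 1: Find the degree of each vertex:
  deg(1) = 3
  deg(2) = 4
  deg(3) = 2
  deg(4) = 1
  deg(5) = 2

Step 2: Count vertices with odd degree:
  Odd-degree vertices: 1, 4 (2 total)

Step 3: Apply Euler's theorem:
  - Eulerian circuit exists iff graph is connected and all vertices have even degree
  - Eulerian path exists iff graph is connected and has 0 or 2 odd-degree vertices

Graph is connected with exactly 2 odd-degree vertices (1, 4).
Eulerian path exists (starting and ending at the odd-degree vertices), but no Eulerian circuit.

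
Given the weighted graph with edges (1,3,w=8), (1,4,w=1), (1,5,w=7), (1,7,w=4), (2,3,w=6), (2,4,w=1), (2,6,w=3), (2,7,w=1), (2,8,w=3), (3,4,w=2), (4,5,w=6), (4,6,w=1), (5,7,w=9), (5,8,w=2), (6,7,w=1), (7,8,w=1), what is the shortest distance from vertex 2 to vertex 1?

Step 1: Build adjacency list with weights:
  1: 3(w=8), 4(w=1), 5(w=7), 7(w=4)
  2: 3(w=6), 4(w=1), 6(w=3), 7(w=1), 8(w=3)
  3: 1(w=8), 2(w=6), 4(w=2)
  4: 1(w=1), 2(w=1), 3(w=2), 5(w=6), 6(w=1)
  5: 1(w=7), 4(w=6), 7(w=9), 8(w=2)
  6: 2(w=3), 4(w=1), 7(w=1)
  7: 1(w=4), 2(w=1), 5(w=9), 6(w=1), 8(w=1)
  8: 2(w=3), 5(w=2), 7(w=1)

Step 2: Apply Dijkstra's algorithm from vertex 2:
  Visit vertex 2 (distance=0)
    Update dist[3] = 6
    Update dist[4] = 1
    Update dist[6] = 3
    Update dist[7] = 1
    Update dist[8] = 3
  Visit vertex 4 (distance=1)
    Update dist[1] = 2
    Update dist[3] = 3
    Update dist[5] = 7
    Update dist[6] = 2
  Visit vertex 7 (distance=1)
    Update dist[8] = 2
  Visit vertex 1 (distance=2)

Step 3: Shortest path: 2 -> 4 -> 1
Total weight: 1 + 1 = 2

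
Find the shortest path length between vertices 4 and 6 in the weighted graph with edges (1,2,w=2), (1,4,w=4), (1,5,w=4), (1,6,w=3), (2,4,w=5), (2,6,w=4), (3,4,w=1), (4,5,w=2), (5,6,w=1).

Step 1: Build adjacency list with weights:
  1: 2(w=2), 4(w=4), 5(w=4), 6(w=3)
  2: 1(w=2), 4(w=5), 6(w=4)
  3: 4(w=1)
  4: 1(w=4), 2(w=5), 3(w=1), 5(w=2)
  5: 1(w=4), 4(w=2), 6(w=1)
  6: 1(w=3), 2(w=4), 5(w=1)

Step 2: Apply Dijkstra's algorithm from vertex 4:
  Visit vertex 4 (distance=0)
    Update dist[1] = 4
    Update dist[2] = 5
    Update dist[3] = 1
    Update dist[5] = 2
  Visit vertex 3 (distance=1)
  Visit vertex 5 (distance=2)
    Update dist[6] = 3
  Visit vertex 6 (distance=3)

Step 3: Shortest path: 4 -> 5 -> 6
Total weight: 2 + 1 = 3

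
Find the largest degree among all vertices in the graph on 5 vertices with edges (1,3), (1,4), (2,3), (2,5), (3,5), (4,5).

Step 1: Count edges incident to each vertex:
  deg(1) = 2 (neighbors: 3, 4)
  deg(2) = 2 (neighbors: 3, 5)
  deg(3) = 3 (neighbors: 1, 2, 5)
  deg(4) = 2 (neighbors: 1, 5)
  deg(5) = 3 (neighbors: 2, 3, 4)

Step 2: Find maximum:
  max(2, 2, 3, 2, 3) = 3 (vertex 3)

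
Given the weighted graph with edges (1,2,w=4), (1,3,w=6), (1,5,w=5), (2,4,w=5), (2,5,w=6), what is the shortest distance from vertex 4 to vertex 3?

Step 1: Build adjacency list with weights:
  1: 2(w=4), 3(w=6), 5(w=5)
  2: 1(w=4), 4(w=5), 5(w=6)
  3: 1(w=6)
  4: 2(w=5)
  5: 1(w=5), 2(w=6)

Step 2: Apply Dijkstra's algorithm from vertex 4:
  Visit vertex 4 (distance=0)
    Update dist[2] = 5
  Visit vertex 2 (distance=5)
    Update dist[1] = 9
    Update dist[5] = 11
  Visit vertex 1 (distance=9)
    Update dist[3] = 15
  Visit vertex 5 (distance=11)
  Visit vertex 3 (distance=15)

Step 3: Shortest path: 4 -> 2 -> 1 -> 3
Total weight: 5 + 4 + 6 = 15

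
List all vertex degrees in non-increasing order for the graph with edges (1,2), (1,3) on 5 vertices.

Step 1: Count edges incident to each vertex:
  deg(1) = 2 (neighbors: 2, 3)
  deg(2) = 1 (neighbors: 1)
  deg(3) = 1 (neighbors: 1)
  deg(4) = 0 (neighbors: none)
  deg(5) = 0 (neighbors: none)

Step 2: Sort degrees in non-increasing order:
  Degrees: [2, 1, 1, 0, 0] -> sorted: [2, 1, 1, 0, 0]

Degree sequence: [2, 1, 1, 0, 0]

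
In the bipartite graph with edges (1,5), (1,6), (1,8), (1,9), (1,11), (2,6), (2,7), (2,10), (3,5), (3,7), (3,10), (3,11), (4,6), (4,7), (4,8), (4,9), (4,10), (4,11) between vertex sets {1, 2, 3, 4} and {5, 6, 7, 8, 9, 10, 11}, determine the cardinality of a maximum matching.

Step 1: List the neighbors of each left vertex:
  1: 5, 6, 8, 9, 11
  2: 6, 7, 10
  3: 5, 7, 10, 11
  4: 6, 7, 8, 9, 10, 11

Step 2: Greedily match left vertices, then look for augmenting paths:
  Match 1 -- 5
  Match 2 -- 6
  Match 3 -- 7
  Match 4 -- 8
  No augmenting path remains.

Step 3: Verify this is maximum:
  Matching size 4 = min(|L|, |R|) = min(4, 7), which is an upper bound, so this matching is maximum.

Maximum matching: {(1,5), (2,6), (3,7), (4,8)}
Size: 4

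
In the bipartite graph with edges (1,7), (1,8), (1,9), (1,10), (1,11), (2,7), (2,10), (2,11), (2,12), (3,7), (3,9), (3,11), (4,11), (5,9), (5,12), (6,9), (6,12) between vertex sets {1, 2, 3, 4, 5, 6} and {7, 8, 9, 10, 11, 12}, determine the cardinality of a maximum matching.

Step 1: List the neighbors of each left vertex:
  1: 7, 8, 9, 10, 11
  2: 7, 10, 11, 12
  3: 7, 9, 11
  4: 11
  5: 9, 12
  6: 9, 12

Step 2: Greedily match left vertices, then look for augmenting paths:
  Match 1 -- 8
  Match 2 -- 10
  Match 3 -- 7
  Match 4 -- 11
  Match 5 -- 12
  Match 6 -- 9
  No augmenting path remains.

Step 3: Verify this is maximum:
  Matching size 6 = min(|L|, |R|) = min(6, 6), which is an upper bound, so this matching is maximum.

Maximum matching: {(1,8), (2,10), (3,7), (4,11), (5,12), (6,9)}
Size: 6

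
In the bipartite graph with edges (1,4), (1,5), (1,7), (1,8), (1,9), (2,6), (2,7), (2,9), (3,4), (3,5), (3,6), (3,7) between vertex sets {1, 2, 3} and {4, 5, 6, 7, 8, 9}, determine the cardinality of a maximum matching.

Step 1: List the neighbors of each left vertex:
  1: 4, 5, 7, 8, 9
  2: 6, 7, 9
  3: 4, 5, 6, 7

Step 2: Greedily match left vertices, then look for augmenting paths:
  Match 1 -- 4
  Match 2 -- 6
  Match 3 -- 5
  No augmenting path remains.

Step 3: Verify this is maximum:
  Matching size 3 = min(|L|, |R|) = min(3, 6), which is an upper bound, so this matching is maximum.

Maximum matching: {(1,4), (2,6), (3,5)}
Size: 3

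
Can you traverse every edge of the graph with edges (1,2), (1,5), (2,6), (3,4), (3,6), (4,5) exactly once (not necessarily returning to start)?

Step 1: Find the degree of each vertex:
  deg(1) = 2
  deg(2) = 2
  deg(3) = 2
  deg(4) = 2
  deg(5) = 2
  deg(6) = 2

Step 2: Count vertices with odd degree:
  All vertices have even degree (0 odd-degree vertices)

Step 3: Apply Euler's theorem:
  - Eulerian circuit exists iff graph is connected and all vertices have even degree
  - Eulerian path exists iff graph is connected and has 0 or 2 odd-degree vertices

Graph is connected with 0 odd-degree vertices.
Both Eulerian circuit and Eulerian path exist.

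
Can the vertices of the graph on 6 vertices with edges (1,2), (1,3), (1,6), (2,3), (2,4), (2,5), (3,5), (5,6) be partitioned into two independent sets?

Step 1: Attempt 2-coloring using BFS:
  Start at vertex 1, assign color 0
  Color vertex 2 with color 1 (neighbor of 1)
  Color vertex 3 with color 1 (neighbor of 1)
  Color vertex 6 with color 1 (neighbor of 1)

Step 2: Conflict found! Vertices 2 and 3 are adjacent but have the same color.
This means the graph contains an odd cycle.

The graph is NOT bipartite.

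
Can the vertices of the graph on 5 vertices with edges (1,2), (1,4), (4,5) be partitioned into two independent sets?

Step 1: Attempt 2-coloring using BFS:
  Start at vertex 1, assign color 0
  Color vertex 2 with color 1 (neighbor of 1)
  Color vertex 4 with color 1 (neighbor of 1)
  Color vertex 5 with color 0 (neighbor of 4)
  Start new component at vertex 3, assign color 0

Step 2: 2-coloring succeeded. No conflicts found.
  Set A (color 0): {1, 3, 5}
  Set B (color 1): {2, 4}

The graph is bipartite with partition {1, 3, 5}, {2, 4}.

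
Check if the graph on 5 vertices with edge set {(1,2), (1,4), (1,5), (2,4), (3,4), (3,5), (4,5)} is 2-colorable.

Step 1: Attempt 2-coloring using BFS:
  Start at vertex 1, assign color 0
  Color vertex 2 with color 1 (neighbor of 1)
  Color vertex 4 with color 1 (neighbor of 1)
  Color vertex 5 with color 1 (neighbor of 1)

Step 2: Conflict found! Vertices 2 and 4 are adjacent but have the same color.
This means the graph contains an odd cycle.

The graph is NOT bipartite.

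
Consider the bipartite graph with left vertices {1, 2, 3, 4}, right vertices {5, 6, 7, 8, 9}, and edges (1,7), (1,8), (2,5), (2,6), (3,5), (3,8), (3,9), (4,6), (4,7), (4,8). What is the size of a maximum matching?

Step 1: List the neighbors of each left vertex:
  1: 7, 8
  2: 5, 6
  3: 5, 8, 9
  4: 6, 7, 8

Step 2: Greedily match left vertices, then look for augmenting paths:
  Match 1 -- 7
  Match 2 -- 5
  Match 3 -- 8
  Match 4 -- 6
  No augmenting path remains.

Step 3: Verify this is maximum:
  Matching size 4 = min(|L|, |R|) = min(4, 5), which is an upper bound, so this matching is maximum.

Maximum matching: {(1,7), (2,5), (3,8), (4,6)}
Size: 4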